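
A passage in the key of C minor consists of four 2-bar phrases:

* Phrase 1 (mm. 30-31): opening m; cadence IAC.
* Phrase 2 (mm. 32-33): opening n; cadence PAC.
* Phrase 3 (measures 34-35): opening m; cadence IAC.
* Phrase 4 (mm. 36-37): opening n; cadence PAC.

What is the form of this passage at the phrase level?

repeated period

The cadence pattern IAC–PAC–IAC–PAC is weak–strong twice, and phrases 3–4 restate phrases 1–2: a period heard twice, not a double period (which would end weakly at phrase 2).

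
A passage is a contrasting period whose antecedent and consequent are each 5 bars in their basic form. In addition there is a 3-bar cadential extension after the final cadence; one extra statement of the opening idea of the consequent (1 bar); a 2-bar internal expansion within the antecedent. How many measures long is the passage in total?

Basic contrasting period: 5 + 5 = 10 bars.
10 (basic form) + 3 (cadential extension) + 1 (extra statement) + 2 (internal expansion) = 16.

16 measures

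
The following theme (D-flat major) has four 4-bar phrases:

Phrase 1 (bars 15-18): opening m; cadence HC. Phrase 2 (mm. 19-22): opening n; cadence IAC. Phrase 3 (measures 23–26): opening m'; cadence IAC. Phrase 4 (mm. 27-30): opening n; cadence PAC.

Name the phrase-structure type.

Four phrases in two halves: the first half (measures 15–22) ends with an imperfect authentic cadence, the second (mm. 23-30) with a perfect authentic cadence — a large antecedent–consequent pair, i.e. a double period.
Phrase 3 begins with the same material as phrase 1, making it parallel.

parallel double period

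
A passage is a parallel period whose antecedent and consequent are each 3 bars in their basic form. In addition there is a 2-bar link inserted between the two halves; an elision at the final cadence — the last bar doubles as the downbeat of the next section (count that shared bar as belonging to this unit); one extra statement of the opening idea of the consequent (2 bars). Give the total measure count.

10 measures

Basic parallel period: 3 + 3 = 6 bars.
6 (basic form) + 2 (link) + 2 (extra statement) = 10.
The elision shares a bar with the next section but does not change this unit's count.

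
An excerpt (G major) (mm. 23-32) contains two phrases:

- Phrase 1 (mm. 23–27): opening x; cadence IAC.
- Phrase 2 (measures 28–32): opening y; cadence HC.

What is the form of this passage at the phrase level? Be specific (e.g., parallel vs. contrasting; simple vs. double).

phrase group

The second phrase closes with a half cadence, which is not stronger than the first phrase's imperfect authentic cadence; without a weak→strong cadential pair there is no antecedent–consequent relationship, so this is a phrase group rather than a period.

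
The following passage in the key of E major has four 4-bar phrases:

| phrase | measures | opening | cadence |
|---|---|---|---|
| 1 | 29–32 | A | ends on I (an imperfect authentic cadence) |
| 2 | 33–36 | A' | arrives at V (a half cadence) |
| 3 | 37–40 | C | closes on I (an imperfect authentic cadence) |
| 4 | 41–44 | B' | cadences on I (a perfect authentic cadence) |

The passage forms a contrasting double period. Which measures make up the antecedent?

measures 29–36

In a double period the first pair of phrases (ending half cadence) is the large antecedent and the second pair (ending perfect authentic cadence) is the large consequent; the antecedent is measures 29–36.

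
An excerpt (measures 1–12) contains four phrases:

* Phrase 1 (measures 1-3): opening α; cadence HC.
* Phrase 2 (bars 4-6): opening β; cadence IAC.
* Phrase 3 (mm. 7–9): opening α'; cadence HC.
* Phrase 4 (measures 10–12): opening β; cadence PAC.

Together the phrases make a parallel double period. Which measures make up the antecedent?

measures 1–6

In a double period the first pair of phrases (ending imperfect authentic cadence) is the large antecedent and the second pair (ending perfect authentic cadence) is the large consequent; the antecedent is measures 1–6.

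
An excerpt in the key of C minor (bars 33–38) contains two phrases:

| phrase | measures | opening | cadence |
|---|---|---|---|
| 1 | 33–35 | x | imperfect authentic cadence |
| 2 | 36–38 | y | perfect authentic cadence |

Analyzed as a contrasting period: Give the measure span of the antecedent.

The antecedent is the phrase ending with the weaker cadence (imperfect authentic cadence, phrase 1) and the consequent the one ending more conclusively (perfect authentic cadence, phrase 2); the antecedent is mm. 33–35.

measures 33–35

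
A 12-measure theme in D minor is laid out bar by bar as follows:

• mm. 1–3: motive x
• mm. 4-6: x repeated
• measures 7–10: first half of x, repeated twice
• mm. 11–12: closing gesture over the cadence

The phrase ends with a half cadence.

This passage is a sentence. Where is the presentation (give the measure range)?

The presentation of a sentence is the basic idea (measures 1–3) plus its repetition (mm. 4–6); the presentation is therefore mm. 1–6.

measures 1–6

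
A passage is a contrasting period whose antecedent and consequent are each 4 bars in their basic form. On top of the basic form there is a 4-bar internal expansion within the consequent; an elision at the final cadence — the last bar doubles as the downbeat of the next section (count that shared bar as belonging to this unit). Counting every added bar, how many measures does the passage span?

Basic contrasting period: 4 + 4 = 8 bars.
8 (basic form) + 4 (internal expansion) = 12.
The elision shares a bar with the next section but does not change this unit's count.

12 measures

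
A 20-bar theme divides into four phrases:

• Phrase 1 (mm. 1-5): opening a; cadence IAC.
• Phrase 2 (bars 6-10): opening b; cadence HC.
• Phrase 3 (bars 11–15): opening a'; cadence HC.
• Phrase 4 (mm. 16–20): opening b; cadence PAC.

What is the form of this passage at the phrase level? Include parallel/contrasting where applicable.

Four phrases in two halves: the first half (mm. 1–10) ends with a half cadence, the second (measures 11-20) with a perfect authentic cadence — a large antecedent–consequent pair, i.e. a double period.
Phrase 3 begins with the same material as phrase 1, making it parallel.

parallel double period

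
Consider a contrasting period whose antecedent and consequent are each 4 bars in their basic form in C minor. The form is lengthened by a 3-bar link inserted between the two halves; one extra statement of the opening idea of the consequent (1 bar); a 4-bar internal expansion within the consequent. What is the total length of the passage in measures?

Basic contrasting period: 4 + 4 = 8 bars.
8 (basic form) + 3 (link) + 1 (extra statement) + 4 (internal expansion) = 16.

16 measures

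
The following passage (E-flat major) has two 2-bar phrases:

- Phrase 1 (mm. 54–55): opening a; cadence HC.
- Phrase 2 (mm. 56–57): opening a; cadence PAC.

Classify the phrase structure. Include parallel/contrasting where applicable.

parallel period

Phrase 1 ends with a half cadence (weaker) and phrase 2 with a perfect authentic cadence (stronger): antecedent + consequent = a period.
The two phrases open with the same material (a / a), so the period is parallel.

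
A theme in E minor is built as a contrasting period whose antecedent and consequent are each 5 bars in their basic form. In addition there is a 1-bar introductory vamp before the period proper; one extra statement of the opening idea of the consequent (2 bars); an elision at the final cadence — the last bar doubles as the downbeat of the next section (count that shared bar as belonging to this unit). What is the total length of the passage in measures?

13 measures

Basic contrasting period: 5 + 5 = 10 bars.
10 (basic form) + 1 (introduction) + 2 (extra statement) = 13.
The elision shares a bar with the next section but does not change this unit's count.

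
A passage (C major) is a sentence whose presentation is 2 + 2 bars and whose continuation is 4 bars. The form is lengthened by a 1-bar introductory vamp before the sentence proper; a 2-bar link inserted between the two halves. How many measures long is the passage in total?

11 measures

Basic sentence: 2 + 2 + 4 = 8 bars.
8 (basic form) + 1 (introduction) + 2 (link) = 11.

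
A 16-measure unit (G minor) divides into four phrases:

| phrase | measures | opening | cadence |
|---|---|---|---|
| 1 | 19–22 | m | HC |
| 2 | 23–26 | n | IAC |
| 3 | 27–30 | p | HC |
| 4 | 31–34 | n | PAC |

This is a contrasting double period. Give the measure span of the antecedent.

In a double period the first pair of phrases (ending imperfect authentic cadence) is the large antecedent and the second pair (ending perfect authentic cadence) is the large consequent; the antecedent is measures 19–26.

measures 19–26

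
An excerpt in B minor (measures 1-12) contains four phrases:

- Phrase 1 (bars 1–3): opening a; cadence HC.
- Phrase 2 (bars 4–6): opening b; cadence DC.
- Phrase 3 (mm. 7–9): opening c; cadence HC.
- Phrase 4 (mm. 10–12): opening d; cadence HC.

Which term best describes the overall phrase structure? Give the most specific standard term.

Phrase 4 ends with a half cadence, no stronger than phrase 2's deceptive cadence, so the four phrases do not form a double period; nor do phrases 3–4 duplicate 1–2, so it is not a repeated period. With no phrase reaching a conclusive cadence, the passage is a phrase group.

phrase group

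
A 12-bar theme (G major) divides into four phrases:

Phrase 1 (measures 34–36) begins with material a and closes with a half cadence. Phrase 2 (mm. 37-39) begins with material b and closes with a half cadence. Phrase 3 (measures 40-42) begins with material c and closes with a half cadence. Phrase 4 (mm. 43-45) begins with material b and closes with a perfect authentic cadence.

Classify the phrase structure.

Four phrases in two halves: the first half (measures 34-39) ends with a half cadence, the second (measures 40–45) with a perfect authentic cadence — a large antecedent–consequent pair, i.e. a double period.
Phrase 3 begins with different material from phrase 1, making it contrasting.

contrasting double period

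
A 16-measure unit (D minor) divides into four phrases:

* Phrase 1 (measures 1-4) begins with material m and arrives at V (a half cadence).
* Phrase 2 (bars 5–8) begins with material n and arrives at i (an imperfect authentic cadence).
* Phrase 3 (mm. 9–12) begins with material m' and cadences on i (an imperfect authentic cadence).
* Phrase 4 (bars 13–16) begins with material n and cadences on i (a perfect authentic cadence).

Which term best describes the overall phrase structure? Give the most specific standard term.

parallel double period

Four phrases in two halves: the first half (mm. 1–8) ends with an imperfect authentic cadence, the second (mm. 9–16) with a perfect authentic cadence — a large antecedent–consequent pair, i.e. a double period.
Phrase 3 begins with the same material as phrase 1, making it parallel.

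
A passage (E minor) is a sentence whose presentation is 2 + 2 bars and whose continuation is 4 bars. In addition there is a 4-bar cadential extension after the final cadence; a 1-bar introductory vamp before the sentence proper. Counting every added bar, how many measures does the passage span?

13 measures

Basic sentence: 2 + 2 + 4 = 8 bars.
8 (basic form) + 4 (cadential extension) + 1 (introduction) = 13.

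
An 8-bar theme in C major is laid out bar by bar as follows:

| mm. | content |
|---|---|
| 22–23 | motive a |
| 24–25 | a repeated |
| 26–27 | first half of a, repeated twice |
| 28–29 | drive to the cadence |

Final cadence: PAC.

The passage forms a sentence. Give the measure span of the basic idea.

The presentation of a sentence is the basic idea (bars 22–23) plus its repetition (mm. 24–25); the basic idea is therefore mm. 22–23.

measures 22–23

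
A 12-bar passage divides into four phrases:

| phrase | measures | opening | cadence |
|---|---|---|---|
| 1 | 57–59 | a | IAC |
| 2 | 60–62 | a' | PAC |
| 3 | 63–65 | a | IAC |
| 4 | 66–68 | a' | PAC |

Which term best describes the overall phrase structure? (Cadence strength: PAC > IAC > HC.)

The cadence pattern IAC–PAC–IAC–PAC is weak–strong twice, and phrases 3–4 restate phrases 1–2: a period heard twice, not a double period (which would end weakly at phrase 2).

repeated period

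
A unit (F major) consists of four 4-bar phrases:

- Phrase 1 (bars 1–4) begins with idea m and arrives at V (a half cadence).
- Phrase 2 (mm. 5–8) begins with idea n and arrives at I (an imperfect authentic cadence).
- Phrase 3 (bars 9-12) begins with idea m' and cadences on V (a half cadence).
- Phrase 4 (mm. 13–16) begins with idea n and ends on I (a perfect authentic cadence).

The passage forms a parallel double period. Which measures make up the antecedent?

In a double period the four phrases pair into a large antecedent (phrases 1–2, ending imperfect authentic cadence) and a large consequent (phrases 3–4, ending perfect authentic cadence). The antecedent spans mm. 1–8.

measures 1–8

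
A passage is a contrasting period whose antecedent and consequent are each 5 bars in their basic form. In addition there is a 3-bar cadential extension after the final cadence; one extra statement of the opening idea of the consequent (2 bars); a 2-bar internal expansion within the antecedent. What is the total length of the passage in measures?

17 measures

Basic contrasting period: 5 + 5 = 10 bars.
10 (basic form) + 3 (cadential extension) + 2 (extra statement) + 2 (internal expansion) = 17.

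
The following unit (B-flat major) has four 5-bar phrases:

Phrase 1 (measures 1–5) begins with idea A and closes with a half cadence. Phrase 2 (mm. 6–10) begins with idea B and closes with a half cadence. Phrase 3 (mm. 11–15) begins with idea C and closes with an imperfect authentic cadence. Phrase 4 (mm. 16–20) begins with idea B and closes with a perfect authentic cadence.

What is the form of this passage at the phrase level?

contrasting double period

Four phrases in two halves: the first half (mm. 1-10) ends with a half cadence, the second (mm. 11–20) with a perfect authentic cadence — a large antecedent–consequent pair, i.e. a double period.
Phrase 3 begins with different material from phrase 1, making it contrasting.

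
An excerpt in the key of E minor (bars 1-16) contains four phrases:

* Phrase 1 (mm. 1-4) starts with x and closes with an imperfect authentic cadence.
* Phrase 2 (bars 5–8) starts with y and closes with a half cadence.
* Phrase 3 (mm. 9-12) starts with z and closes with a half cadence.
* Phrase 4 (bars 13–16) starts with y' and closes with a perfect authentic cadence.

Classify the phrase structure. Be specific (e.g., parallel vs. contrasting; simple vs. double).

Four phrases in two halves: the first half (measures 1–8) ends with a half cadence, the second (mm. 9–16) with a perfect authentic cadence — a large antecedent–consequent pair, i.e. a double period.
Phrase 3 begins with different material from phrase 1, making it contrasting.

contrasting double period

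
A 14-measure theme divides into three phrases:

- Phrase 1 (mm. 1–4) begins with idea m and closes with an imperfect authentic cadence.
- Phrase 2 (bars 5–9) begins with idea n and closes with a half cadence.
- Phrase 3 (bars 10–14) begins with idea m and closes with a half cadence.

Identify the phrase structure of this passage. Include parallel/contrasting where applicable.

The final phrase closes with a half cadence, which is not stronger than the preceding half cadence; the 3 phrases lack an overall antecedent–consequent design and so form a phrase group.

phrase group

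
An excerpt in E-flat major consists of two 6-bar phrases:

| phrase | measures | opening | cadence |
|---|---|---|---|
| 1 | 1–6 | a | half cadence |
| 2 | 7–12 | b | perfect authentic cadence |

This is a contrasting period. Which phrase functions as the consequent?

The phrase ending with the weaker cadence (half cadence) is the antecedent; the one ending more conclusively (perfect authentic cadence) is the consequent. The consequent is phrase 2.

phrase 2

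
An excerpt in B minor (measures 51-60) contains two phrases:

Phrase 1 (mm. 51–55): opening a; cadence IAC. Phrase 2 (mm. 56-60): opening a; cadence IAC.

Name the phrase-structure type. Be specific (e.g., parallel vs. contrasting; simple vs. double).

repeated phrase

Both phrases have the same opening (a) and the same cadence (imperfect authentic cadence): the second is a restatement, not a consequent, so this is a repeated phrase rather than a period.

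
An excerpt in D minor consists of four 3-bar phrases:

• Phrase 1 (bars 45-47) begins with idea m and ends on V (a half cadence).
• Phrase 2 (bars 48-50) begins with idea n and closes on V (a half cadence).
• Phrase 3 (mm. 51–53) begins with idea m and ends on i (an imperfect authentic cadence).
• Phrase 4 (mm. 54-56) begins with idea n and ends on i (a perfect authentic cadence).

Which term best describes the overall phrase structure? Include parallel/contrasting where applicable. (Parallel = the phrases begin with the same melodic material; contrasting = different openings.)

Four phrases in two halves: the first half (mm. 45–50) ends with a half cadence, the second (measures 51–56) with a perfect authentic cadence — a large antecedent–consequent pair, i.e. a double period.
Phrase 3 begins with the same material as phrase 1, making it parallel.

parallel double period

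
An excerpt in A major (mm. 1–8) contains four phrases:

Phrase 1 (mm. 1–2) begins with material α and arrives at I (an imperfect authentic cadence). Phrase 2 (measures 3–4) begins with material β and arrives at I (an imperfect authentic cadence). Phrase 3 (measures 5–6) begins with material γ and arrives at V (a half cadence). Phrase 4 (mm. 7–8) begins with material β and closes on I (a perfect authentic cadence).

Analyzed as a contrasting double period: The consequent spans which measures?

measures 5–8

In a double period the four phrases pair into a large antecedent (phrases 1–2, ending imperfect authentic cadence) and a large consequent (phrases 3–4, ending perfect authentic cadence). The consequent spans mm. 5-8.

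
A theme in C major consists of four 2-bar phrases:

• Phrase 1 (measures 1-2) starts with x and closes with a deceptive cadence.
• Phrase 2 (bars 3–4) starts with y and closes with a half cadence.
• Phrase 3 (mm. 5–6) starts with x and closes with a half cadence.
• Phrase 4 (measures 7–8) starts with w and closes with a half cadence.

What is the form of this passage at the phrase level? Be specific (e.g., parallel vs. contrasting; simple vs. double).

Phrase 4 ends with a half cadence, no stronger than phrase 2's half cadence, so the four phrases do not form a double period; nor do phrases 3–4 duplicate 1–2, so it is not a repeated period. With no phrase reaching a conclusive cadence, the passage is a phrase group.

phrase group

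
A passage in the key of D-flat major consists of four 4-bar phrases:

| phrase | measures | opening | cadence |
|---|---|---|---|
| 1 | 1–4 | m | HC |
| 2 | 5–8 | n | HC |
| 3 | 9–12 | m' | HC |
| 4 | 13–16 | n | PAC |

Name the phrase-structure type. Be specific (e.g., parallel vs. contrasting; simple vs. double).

parallel double period

Four phrases in two halves: the first half (bars 1-8) ends with a half cadence, the second (bars 9–16) with a perfect authentic cadence — a large antecedent–consequent pair, i.e. a double period.
Phrase 3 begins with the same material as phrase 1, making it parallel.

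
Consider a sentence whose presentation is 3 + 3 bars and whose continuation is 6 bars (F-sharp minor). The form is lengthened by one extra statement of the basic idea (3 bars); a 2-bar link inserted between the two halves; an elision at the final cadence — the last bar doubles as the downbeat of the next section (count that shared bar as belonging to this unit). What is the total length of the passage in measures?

Basic sentence: 3 + 3 + 6 = 12 bars.
12 (basic form) + 3 (extra statement) + 2 (link) = 17.
The elision shares a bar with the next section but does not change this unit's count.

17 measures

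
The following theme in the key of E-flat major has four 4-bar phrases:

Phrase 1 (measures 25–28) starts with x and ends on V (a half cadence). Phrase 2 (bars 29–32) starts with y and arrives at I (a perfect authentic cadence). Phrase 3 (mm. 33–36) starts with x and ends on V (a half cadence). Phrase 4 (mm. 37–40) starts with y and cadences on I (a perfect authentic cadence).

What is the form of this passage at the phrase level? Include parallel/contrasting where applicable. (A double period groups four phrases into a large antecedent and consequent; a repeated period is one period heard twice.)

repeated period

The cadence pattern HC–PAC–HC–PAC is weak–strong twice, and phrases 3–4 restate phrases 1–2: a period heard twice, not a double period (which would end weakly at phrase 2).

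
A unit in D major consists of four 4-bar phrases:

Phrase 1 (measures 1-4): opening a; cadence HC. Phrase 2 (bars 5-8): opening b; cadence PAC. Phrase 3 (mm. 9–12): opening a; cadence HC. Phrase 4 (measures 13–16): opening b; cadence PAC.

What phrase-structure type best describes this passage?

The cadence pattern HC–PAC–HC–PAC is weak–strong twice, and phrases 3–4 restate phrases 1–2: a period heard twice, not a double period (which would end weakly at phrase 2).

repeated period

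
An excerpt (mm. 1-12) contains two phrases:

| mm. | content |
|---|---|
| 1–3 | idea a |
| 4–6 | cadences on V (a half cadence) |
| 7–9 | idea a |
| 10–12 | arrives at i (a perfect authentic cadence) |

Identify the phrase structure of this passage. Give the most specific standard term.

Phrase 1 ends with a half cadence (weaker) and phrase 2 with a perfect authentic cadence (stronger): antecedent + consequent = a period.
The two phrases open with the same material (a / a), so the period is parallel.

parallel period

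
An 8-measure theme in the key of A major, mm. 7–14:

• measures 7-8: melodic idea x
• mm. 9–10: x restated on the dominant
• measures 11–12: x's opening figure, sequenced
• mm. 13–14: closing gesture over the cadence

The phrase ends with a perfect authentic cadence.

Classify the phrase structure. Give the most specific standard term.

Basic idea (bars 7–8) + its repetition (mm. 9-10) form the presentation; fragmentation and cadence (mm. 11-14) form the continuation — the 8-bar whole is a sentence.

sentence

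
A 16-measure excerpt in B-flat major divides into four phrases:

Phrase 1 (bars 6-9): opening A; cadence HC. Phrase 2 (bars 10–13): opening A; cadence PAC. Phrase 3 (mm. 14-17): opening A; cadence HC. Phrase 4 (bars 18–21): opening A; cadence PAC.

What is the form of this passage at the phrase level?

The cadence pattern HC–PAC–HC–PAC is weak–strong twice, and phrases 3–4 restate phrases 1–2: a period heard twice, not a double period (which would end weakly at phrase 2).

repeated period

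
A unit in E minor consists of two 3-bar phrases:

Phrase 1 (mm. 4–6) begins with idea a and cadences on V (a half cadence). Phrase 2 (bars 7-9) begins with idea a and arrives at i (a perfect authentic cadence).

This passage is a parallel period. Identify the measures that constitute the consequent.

The antecedent is the phrase ending with the weaker cadence (half cadence, phrase 1) and the consequent the one ending more conclusively (perfect authentic cadence, phrase 2); the consequent is measures 7–9.

measures 7–9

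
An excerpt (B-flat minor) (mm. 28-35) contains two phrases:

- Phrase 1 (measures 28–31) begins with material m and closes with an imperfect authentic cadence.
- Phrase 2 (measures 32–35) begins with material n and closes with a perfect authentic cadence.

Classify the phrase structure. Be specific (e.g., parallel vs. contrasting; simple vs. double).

Phrase 1 ends with an imperfect authentic cadence (weaker) and phrase 2 with a perfect authentic cadence (stronger): antecedent + consequent = a period.
The two phrases open with different material (m / n), so the period is contrasting.

contrasting period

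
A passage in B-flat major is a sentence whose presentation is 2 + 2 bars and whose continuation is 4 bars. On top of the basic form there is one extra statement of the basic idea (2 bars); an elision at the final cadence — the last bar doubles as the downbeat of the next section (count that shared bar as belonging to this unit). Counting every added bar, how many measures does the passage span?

10 measures

Basic sentence: 2 + 2 + 4 = 8 bars.
8 (basic form) + 2 (extra statement) = 10.
The elision shares a bar with the next section but does not change this unit's count.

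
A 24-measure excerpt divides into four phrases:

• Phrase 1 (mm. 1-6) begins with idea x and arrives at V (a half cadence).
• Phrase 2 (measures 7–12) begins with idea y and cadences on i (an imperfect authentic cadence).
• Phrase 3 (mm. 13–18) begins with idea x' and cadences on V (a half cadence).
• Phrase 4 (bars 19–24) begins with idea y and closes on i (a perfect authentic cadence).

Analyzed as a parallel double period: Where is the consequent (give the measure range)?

measures 13–24

In a double period the four phrases pair into a large antecedent (phrases 1–2, ending imperfect authentic cadence) and a large consequent (phrases 3–4, ending perfect authentic cadence). The consequent spans mm. 13–24.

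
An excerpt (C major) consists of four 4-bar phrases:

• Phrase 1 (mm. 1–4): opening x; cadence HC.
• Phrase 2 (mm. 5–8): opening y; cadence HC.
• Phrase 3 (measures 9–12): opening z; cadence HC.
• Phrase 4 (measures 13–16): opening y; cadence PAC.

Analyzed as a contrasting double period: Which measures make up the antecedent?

measures 1–8

In a double period the four phrases pair into a large antecedent (phrases 1–2, ending half cadence) and a large consequent (phrases 3–4, ending perfect authentic cadence). The antecedent spans bars 1-8.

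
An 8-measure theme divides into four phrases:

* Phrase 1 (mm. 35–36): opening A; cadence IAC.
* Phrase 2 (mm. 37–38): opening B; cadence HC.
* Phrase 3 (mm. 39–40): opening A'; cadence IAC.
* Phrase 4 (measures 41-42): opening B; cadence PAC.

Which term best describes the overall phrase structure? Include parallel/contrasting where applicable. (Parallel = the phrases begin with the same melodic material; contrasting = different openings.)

Four phrases in two halves: the first half (mm. 35-38) ends with a half cadence, the second (mm. 39-42) with a perfect authentic cadence — a large antecedent–consequent pair, i.e. a double period.
Phrase 3 begins with the same material as phrase 1, making it parallel.

parallel double period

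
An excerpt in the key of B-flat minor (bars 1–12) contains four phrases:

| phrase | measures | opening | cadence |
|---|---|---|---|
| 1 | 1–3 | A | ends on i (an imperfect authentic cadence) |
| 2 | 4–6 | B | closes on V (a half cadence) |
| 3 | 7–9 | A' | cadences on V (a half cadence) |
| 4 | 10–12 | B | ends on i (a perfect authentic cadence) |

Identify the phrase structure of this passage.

parallel double period

Four phrases in two halves: the first half (bars 1–6) ends with a half cadence, the second (measures 7–12) with a perfect authentic cadence — a large antecedent–consequent pair, i.e. a double period.
Phrase 3 begins with the same material as phrase 1, making it parallel.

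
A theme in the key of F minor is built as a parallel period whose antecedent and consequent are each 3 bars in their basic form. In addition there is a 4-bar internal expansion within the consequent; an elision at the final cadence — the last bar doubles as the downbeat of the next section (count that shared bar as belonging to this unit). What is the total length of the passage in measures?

Basic parallel period: 3 + 3 = 6 bars.
6 (basic form) + 4 (internal expansion) = 10.
The elision shares a bar with the next section but does not change this unit's count.

10 measures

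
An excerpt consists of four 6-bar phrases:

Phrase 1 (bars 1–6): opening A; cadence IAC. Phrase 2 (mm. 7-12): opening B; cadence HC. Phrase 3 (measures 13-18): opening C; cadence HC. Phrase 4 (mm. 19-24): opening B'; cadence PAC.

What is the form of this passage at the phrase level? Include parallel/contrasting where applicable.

contrasting double period

Four phrases in two halves: the first half (mm. 1-12) ends with a half cadence, the second (mm. 13–24) with a perfect authentic cadence — a large antecedent–consequent pair, i.e. a double period.
Phrase 3 begins with different material from phrase 1, making it contrasting.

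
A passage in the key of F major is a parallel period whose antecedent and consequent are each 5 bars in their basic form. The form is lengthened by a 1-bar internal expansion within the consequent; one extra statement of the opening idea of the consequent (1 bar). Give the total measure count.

Basic parallel period: 5 + 5 = 10 bars.
10 (basic form) + 1 (internal expansion) + 1 (extra statement) = 12.

12 measures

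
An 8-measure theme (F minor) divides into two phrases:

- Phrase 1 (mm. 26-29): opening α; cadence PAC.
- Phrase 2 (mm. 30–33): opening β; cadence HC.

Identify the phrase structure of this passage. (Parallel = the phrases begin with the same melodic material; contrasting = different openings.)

The second phrase closes with a half cadence, which is not stronger than the first phrase's perfect authentic cadence; without a weak→strong cadential pair there is no antecedent–consequent relationship, so this is a phrase group rather than a period.

phrase group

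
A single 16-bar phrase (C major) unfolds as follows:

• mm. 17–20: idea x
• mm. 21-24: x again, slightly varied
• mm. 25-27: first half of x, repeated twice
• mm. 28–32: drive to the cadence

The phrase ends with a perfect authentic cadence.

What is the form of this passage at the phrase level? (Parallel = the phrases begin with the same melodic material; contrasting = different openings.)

sentence

Basic idea (mm. 17–20) + its repetition (mm. 21–24) form the presentation; fragmentation and cadence (mm. 25–32) form the continuation — the 16-bar whole is a sentence.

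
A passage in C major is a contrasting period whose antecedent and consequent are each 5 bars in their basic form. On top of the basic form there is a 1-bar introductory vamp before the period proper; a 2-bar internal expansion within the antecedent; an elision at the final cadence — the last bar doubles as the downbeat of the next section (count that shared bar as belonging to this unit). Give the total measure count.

Basic contrasting period: 5 + 5 = 10 bars.
10 (basic form) + 1 (introduction) + 2 (internal expansion) = 13.
The elision shares a bar with the next section but does not change this unit's count.

13 measures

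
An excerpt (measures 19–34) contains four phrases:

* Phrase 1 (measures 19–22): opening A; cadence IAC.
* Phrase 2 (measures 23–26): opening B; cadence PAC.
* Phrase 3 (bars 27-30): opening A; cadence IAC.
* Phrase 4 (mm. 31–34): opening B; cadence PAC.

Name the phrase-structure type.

repeated period

The cadence pattern IAC–PAC–IAC–PAC is weak–strong twice, and phrases 3–4 restate phrases 1–2: a period heard twice, not a double period (which would end weakly at phrase 2).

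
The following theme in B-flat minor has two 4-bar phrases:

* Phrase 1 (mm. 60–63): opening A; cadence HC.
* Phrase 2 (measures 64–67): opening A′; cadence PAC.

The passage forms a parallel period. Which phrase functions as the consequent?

The phrase ending with the weaker cadence (half cadence) is the antecedent; the one ending more conclusively (perfect authentic cadence) is the consequent. The consequent is phrase 2.

phrase 2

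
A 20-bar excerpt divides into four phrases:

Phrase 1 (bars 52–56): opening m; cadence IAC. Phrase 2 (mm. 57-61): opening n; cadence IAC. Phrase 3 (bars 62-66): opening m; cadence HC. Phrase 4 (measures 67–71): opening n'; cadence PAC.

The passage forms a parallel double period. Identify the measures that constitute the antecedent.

measures 52–61

In a double period the four phrases pair into a large antecedent (phrases 1–2, ending imperfect authentic cadence) and a large consequent (phrases 3–4, ending perfect authentic cadence). The antecedent spans mm. 52–61.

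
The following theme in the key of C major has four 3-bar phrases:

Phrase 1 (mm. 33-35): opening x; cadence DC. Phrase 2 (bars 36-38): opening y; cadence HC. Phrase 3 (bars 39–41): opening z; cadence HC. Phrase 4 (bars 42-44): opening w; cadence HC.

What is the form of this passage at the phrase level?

Phrase 4 ends with a half cadence, no stronger than phrase 2's half cadence, so the four phrases do not form a double period; nor do phrases 3–4 duplicate 1–2, so it is not a repeated period. With no phrase reaching a conclusive cadence, the passage is a phrase group.

phrase group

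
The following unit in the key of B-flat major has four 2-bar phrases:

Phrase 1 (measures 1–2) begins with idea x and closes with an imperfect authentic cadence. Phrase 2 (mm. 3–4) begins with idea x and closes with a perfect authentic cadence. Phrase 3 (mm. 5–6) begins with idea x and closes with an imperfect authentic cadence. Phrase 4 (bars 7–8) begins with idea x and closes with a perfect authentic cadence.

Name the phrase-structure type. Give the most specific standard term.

repeated period

The cadence pattern IAC–PAC–IAC–PAC is weak–strong twice, and phrases 3–4 restate phrases 1–2: a period heard twice, not a double period (which would end weakly at phrase 2).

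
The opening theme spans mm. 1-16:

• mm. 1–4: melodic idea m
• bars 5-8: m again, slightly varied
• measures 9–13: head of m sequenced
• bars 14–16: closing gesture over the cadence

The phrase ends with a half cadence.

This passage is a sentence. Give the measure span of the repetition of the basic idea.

measures 5–8

The presentation of a sentence is the basic idea (measures 1-4) plus its repetition (measures 5–8); the repetition of the basic idea is therefore measures 5-8.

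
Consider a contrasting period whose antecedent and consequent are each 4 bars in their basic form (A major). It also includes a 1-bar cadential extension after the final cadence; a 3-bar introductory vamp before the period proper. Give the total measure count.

12 measures

Basic contrasting period: 4 + 4 = 8 bars.
8 (basic form) + 1 (cadential extension) + 3 (introduction) = 12.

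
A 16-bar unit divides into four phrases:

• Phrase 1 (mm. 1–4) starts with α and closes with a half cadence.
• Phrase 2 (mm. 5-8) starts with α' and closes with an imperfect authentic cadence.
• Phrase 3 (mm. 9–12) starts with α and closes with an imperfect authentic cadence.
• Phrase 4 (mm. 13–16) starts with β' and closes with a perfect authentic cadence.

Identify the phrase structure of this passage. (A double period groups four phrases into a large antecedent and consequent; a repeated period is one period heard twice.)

parallel double period

Four phrases in two halves: the first half (bars 1-8) ends with an imperfect authentic cadence, the second (mm. 9-16) with a perfect authentic cadence — a large antecedent–consequent pair, i.e. a double period.
Phrase 3 begins with the same material as phrase 1, making it parallel.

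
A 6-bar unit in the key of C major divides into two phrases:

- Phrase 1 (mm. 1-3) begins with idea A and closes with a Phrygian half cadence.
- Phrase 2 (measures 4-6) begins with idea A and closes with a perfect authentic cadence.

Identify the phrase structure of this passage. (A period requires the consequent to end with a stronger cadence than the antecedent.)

parallel period

Phrase 1 ends with a Phrygian half cadence (weaker) and phrase 2 with a perfect authentic cadence (stronger): antecedent + consequent = a period.
The two phrases open with the same material (A / A), so the period is parallel.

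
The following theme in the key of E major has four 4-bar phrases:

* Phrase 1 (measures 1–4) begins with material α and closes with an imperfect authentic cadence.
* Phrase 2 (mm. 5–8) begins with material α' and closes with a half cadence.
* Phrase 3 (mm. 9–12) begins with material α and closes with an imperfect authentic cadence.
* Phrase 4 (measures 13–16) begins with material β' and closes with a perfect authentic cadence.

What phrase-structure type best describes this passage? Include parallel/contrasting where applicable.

parallel double period

Four phrases in two halves: the first half (mm. 1-8) ends with a half cadence, the second (measures 9–16) with a perfect authentic cadence — a large antecedent–consequent pair, i.e. a double period.
Phrase 3 begins with the same material as phrase 1, making it parallel.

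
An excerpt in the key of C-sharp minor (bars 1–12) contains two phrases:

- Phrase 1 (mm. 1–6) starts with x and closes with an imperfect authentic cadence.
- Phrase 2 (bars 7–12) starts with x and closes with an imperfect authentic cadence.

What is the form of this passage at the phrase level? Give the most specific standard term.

repeated phrase

Both phrases have the same opening (x) and the same cadence (imperfect authentic cadence): the second is a restatement, not a consequent, so this is a repeated phrase rather than a period.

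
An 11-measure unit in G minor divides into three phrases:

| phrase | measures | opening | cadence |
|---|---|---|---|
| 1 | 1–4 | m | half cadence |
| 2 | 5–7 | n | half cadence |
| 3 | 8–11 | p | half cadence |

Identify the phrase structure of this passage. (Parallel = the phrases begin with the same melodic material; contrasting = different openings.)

The final phrase closes with a half cadence, which is not stronger than the preceding half cadence; the 3 phrases lack an overall antecedent–consequent design and so form a phrase group.

phrase group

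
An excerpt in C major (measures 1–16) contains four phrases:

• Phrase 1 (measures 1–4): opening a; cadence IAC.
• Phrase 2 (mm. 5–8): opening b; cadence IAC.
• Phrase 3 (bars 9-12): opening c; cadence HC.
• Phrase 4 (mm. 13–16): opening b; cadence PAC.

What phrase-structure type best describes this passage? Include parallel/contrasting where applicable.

Four phrases in two halves: the first half (mm. 1–8) ends with an imperfect authentic cadence, the second (mm. 9–16) with a perfect authentic cadence — a large antecedent–consequent pair, i.e. a double period.
Phrase 3 begins with different material from phrase 1, making it contrasting.

contrasting double period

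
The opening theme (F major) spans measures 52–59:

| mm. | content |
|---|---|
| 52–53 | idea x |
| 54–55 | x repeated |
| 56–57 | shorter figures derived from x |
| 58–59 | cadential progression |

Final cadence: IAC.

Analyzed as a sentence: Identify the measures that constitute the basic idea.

measures 52–53

The presentation of a sentence is the basic idea (mm. 52–53) plus its repetition (measures 54-55); the basic idea is therefore mm. 52–53.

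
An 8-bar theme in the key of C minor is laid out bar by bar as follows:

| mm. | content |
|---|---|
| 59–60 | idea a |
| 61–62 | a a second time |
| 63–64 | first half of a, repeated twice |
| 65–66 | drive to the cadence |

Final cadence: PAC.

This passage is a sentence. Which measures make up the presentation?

measures 59–62

The presentation of a sentence is the basic idea (measures 59–60) plus its repetition (measures 61–62); the presentation is therefore mm. 59–62.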